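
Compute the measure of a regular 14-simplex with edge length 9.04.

Volume = 9.04^14 · √(15/2^14) / 14! ≈ 8.44861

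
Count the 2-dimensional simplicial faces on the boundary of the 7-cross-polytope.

Each 2-face is the convex hull of 3 vertices, one chosen as ±e_i from each of 3 distinct axes: 2^3·C(7,3) = 280.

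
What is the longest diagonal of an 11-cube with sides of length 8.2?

d = √(8.2² + 8.2² + ... + 8.2²) [11 terms] = √(11·8.2²) = 8.2√11 ≈ 27.1963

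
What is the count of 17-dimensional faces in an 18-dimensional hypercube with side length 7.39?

Number of 17-faces = C(18,17) · 2^(18-17) = 18 · 2 = 36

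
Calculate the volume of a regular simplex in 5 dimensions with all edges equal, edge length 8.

V_5 = √(6) · 8^5 / (5! · 2^(5/2)) ≈ 118.241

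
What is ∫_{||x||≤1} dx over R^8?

V_8(1) = π^(8/2) · (1)^8 / Γ(8/2 + 1) = π^4/24 ≈ 4.05871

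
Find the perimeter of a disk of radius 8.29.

|∂B_2(8.29)| = 2πr = 2π·8.29 ≈ 52.0876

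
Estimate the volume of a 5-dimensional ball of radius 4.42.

Volume = π^{5/2}·(4.42)^5/Γ(7/2) ≈ 8879.94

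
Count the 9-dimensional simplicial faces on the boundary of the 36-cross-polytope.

f_9(36-orthoplex) = 2^10 · (36 choose 10) = 260287340544.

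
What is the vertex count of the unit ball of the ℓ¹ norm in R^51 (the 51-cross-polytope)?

The vertices are ±e_1, ..., ±e_51, so there are 2·51 = 102.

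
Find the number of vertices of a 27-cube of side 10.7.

Each vertex is a binary string of length 27, so there are 2^27 = 134217728.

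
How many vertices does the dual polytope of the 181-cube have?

An n-cross-polytope has 2n vertices; here n = 181, giving 362.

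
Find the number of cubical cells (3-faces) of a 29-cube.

f_3(29-cube) = (29 choose 3) · 2^26 = 245215789056.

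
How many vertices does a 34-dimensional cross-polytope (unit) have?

Number of vertices = 2n = 68.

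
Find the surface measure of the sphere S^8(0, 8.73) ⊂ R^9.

S_9(8.73) = 2·π^(9/2)·(8.73)^8 / Γ(9/2) ≈ 1.00155e+09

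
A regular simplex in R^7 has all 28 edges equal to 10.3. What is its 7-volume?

For a regular n-simplex with edge a, V = (a^n / n!)·√((n+1)/2^n). With a=10.3, n=7: V ≈ 610.056.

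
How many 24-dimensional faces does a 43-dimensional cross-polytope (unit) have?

f_24(43-orthoplex) = 2^25 · (43 choose 25) = 20413142314612948992.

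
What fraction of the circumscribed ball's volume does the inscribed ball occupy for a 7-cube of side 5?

V_in/V_out = n^(-n/2) = 7^(-7/2) ≈ 0.00110194.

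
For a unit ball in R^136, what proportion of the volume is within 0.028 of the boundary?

Shell fraction = 1 - (1-0.028)^136 ≈ 0.978981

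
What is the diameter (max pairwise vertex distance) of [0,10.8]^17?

||(10.8,10.8,...,10.8)|| = √(17)·10.8 ≈ 44.5295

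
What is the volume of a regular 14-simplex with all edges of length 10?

V_14 = √(15) · 10^14 / (14! · 2^(14/2)) ≈ 34.7078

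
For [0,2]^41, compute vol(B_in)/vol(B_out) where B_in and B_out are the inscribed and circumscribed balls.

V_in/V_out = n^(-n/2) = 41^(-41/2) ≈ 8.66824e-34.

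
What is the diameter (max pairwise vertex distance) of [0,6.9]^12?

d = √(6.9² + 6.9² + ... + 6.9²) [12 terms] = √(12·6.9²) = 6.9√12 ≈ 23.9023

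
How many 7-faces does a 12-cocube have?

f_7(12-orthoplex) = 2^8 · (12 choose 8) = 126720.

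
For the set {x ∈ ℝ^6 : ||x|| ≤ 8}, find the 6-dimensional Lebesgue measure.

V = 131072·π^3/3 ≈ 1.35468e+06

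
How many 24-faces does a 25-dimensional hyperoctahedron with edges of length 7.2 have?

f_24(25-orthoplex) = 2^25 · (25 choose 25) = 33554432.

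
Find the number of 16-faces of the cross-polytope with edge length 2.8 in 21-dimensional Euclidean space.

Number of 16-faces = 2^(16+1) · C(21,16+1) = 131072 · 5985 = 784465920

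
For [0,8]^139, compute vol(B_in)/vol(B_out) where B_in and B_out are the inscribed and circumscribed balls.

Volume scales as r^n, and r_in/r_out = 1/√139, giving (1/√139)^139 ≈ 1.1494e-149.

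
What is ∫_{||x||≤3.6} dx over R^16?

Volume = π^{16/2}·(3.6)^16/Γ(9) ≈ 1.87292e+08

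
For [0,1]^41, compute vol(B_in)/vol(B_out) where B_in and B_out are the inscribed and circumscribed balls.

Volume scales as r^n, and r_in/r_out = 1/√41, giving (1/√41)^41 ≈ 8.66824e-34.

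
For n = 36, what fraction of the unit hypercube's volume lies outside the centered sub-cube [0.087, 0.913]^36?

Shell fraction = 1 - (1-0.174)^36 ≈ 0.998974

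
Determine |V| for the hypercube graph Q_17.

The 17-cube has 2^17 = 131072 vertices.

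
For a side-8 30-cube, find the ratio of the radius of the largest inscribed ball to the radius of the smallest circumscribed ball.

Ratio = (s/2)/(s√30/2) = 30^(-1/2) ≈ 0.182574.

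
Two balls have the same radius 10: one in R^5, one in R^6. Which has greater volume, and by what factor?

V_5(10) ≈ 526379, V_6(10) ≈ 5.16771e+06. The 6-ball is larger by a factor of 9.817.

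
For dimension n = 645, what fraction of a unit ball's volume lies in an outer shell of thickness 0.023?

1 - (1-0.023)^645 ≈ 0.9999996966 ≈ 99.999970%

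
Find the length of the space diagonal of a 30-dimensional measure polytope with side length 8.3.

The space diagonal of an n-cube of side s is s√n. Here 8.3·√30 ≈ 45.461.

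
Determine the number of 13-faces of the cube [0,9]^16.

An n-cube has C(n,k)·2^(n-k) k-faces. Here C(16,13)·2^3 = 560·8 = 4480.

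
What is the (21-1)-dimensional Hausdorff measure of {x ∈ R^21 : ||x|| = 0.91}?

S_21(0.91) = 2·π^(21/2)·(0.91)^20 / Γ(21/2) ≈ 0.0444217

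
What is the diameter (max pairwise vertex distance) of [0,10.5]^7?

Diagonal = √7 · 10.5 ≈ 27.7804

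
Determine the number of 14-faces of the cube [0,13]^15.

An n-cube has C(n,k)·2^(n-k) k-faces. Here C(15,14)·2^1 = 15·2 = 30.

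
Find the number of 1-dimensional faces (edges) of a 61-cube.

Each of the 2^61 = 2305843009213693952 vertices has degree 61; total edges = 61·2^61/2 = 70328211781017665536.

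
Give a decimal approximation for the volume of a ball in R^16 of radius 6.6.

V_16(6.6) = π^(16/2) · (6.6)^16 / Γ(16/2 + 1) ≈ 3.05057e+12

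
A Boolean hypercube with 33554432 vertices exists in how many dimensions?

Since 2^n = 33554432, we have n = 25.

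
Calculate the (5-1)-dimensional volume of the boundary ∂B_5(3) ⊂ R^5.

|∂B_5(3)| = 216·π^2 ≈ 2131.83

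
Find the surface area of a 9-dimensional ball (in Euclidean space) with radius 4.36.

The surface area of an n-ball is 2π^(n/2) r^(n-1) / Γ(n/2). For n=9, r=4.36: 3.87661e+06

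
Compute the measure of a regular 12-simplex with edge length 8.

For a regular n-simplex with edge a, V = (a^n / n!)·√((n+1)/2^n). With a=8, n=12: V ≈ 8.08229.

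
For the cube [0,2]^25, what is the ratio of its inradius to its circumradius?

Ratio = (s/2)/(s√25/2) = 25^(-1/2) ≈ 0.2.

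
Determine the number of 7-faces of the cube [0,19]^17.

Choose 7 of 17 axes to span the face (C(17,7) = 19448 ways), then fix each of the remaining 10 coordinates at one of its two extreme values (2^10 = 1024 ways): 19448·1024 = 19914752.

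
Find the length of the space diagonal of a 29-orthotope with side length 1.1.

||(1.1,1.1,...,1.1)|| = √(29)·1.1 ≈ 5.92368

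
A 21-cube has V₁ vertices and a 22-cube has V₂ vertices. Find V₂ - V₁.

V₁ = 2^21 = 2097152. V₂ = 2^22 = 4194304. V₂ - V₁ = 2097152.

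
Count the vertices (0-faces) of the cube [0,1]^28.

Number of vertices = 2^28 = 268435456.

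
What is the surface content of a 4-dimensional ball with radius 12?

S_4(12) = 2·π^(4/2)·(12)^3 / Γ(4/2) = 3456·π^2 ≈ 34109.4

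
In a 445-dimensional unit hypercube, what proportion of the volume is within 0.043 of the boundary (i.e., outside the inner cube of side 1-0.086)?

The inner cube has side 1-2·0.043 = 0.914 and volume (0.914)^445 ≈ 4.179e-18, so the shell holds 1 - 4.179e-18 of the volume.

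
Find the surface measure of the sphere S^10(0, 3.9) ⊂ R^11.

The surface area of an n-ball is 2π^(n/2) r^(n-1) / Γ(n/2). For n=11, r=3.9: 1.68711e+07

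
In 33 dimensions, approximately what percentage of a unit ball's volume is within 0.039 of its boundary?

1 - (1-0.039)^33 ≈ 0.730926 ≈ 73.09%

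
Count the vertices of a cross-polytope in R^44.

The 44-dimensional cross-polytope has 2n = 2·44 = 88 vertices.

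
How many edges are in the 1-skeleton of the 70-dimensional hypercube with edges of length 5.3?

Each of the 2^70 = 1180591620717411303424 vertices has degree 70; total edges = 70·2^70/2 = 41320706725109395619840.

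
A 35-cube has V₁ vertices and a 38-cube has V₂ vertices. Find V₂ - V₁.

V₁ = 2^35 = 34359738368. V₂ = 2^38 = 274877906944. V₂ - V₁ = 240518168576.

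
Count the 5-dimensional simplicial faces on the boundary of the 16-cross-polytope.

An n-cross-polytope has 2^(k+1)·C(n,k+1) k-faces. Here 2^6·C(16,6) = 64·8008 = 512512.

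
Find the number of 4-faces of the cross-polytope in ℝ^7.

Each 4-face is the convex hull of 5 vertices, one chosen as ±e_i from each of 5 distinct axes: 2^5·C(7,5) = 672.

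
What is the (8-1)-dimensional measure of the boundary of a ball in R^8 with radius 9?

S_8(9) = 2·π^(8/2)·(9)^7 / Γ(8/2) = 1594323·π^4 ≈ 1.55302e+08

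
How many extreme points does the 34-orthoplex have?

Number of vertices = 2n = 68.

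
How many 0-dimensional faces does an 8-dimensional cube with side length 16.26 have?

f_0(8-cube) = (8 choose 0) · 2^8 = 256.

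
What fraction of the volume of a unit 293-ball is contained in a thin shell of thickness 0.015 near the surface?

V(inner)/V(outer) = ((1-0.015)/1)^293 ≈ 0.01193, so the shell fraction is 0.988065.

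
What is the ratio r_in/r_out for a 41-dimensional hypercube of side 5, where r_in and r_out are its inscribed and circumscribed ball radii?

Ratio = (s/2)/(s√41/2) = 41^(-1/2) ≈ 0.156174.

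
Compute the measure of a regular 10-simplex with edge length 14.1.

V_10 = √(11) · 14.1^10 / (10! · 2^(10/2)) ≈ 8871.04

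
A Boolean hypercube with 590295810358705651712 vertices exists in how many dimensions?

The n-cube has 2^n vertices, and 590295810358705651712 = 2^69, so n = 69.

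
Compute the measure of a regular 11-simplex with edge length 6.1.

Volume = 6.1^11 · √(12/2^11) / 11! ≈ 0.834446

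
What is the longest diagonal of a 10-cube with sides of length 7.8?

||(7.8,7.8,...,7.8)|| = √(10)·7.8 ≈ 24.6658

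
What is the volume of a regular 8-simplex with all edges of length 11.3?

V_8 = √(9) · 11.3^8 / (8! · 2^(8/2)) ≈ 1236.26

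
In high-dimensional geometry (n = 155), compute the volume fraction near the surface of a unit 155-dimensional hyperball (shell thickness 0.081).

1 - (1-0.081)^155 ≈ 0.9999979398 ≈ 99.999794%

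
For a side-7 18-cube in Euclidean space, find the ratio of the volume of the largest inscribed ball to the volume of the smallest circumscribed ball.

Volume scales as r^n, and r_in/r_out = 1/√18, giving (1/√18)^18 ≈ 5.04136e-12.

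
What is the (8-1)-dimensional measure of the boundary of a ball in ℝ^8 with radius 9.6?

|∂B_8(9.6)| ≈ 2.43993e+08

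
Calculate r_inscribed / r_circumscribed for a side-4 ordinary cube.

r_in = 4/2 (half the side); r_out = 4√3/2 (half the diagonal). Ratio = 1/√3 ≈ 0.57735.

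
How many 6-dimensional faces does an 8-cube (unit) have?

Number of 6-faces = C(8,6) · 2^(8-6) = 28 · 4 = 112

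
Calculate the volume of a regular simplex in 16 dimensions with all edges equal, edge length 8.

For a regular n-simplex with edge a, V = (a^n / n!)·√((n+1)/2^n). With a=8, n=16: V ≈ 0.216673.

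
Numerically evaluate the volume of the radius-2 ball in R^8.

The n-ball volume is π^(n/2)·r^n/Γ(n/2+1). With n=8, r=2: V = 32·π^4/3 ≈ 1039.03.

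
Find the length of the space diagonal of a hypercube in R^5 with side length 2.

d = √(2² + 2² + ... + 2²) [5 terms] = √(5·2²) = 2√5 ≈ 4.47214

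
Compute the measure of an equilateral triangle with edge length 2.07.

Area = (√3/4) · 2.07² = 1.85542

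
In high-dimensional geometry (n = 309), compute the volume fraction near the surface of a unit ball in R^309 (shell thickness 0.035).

1 - (1-0.035)^309 ≈ 0.999983 ≈ 99.998344%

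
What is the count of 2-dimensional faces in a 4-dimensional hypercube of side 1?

Number of 2-faces = C(4,2) · 2^(4-2) = 6 · 4 = 24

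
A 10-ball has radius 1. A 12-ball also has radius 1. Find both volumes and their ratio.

V_10(1) ≈ 2.55016. V_12(1) ≈ 1.33526. Ratio V_10/V_12 ≈ 1.91.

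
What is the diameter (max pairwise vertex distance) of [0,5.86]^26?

||(5.86,5.86,...,5.86)|| = √(26)·5.86 ≈ 29.8803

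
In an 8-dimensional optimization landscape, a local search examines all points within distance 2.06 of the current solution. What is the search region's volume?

Volume = π^{8/2}·(2.06)^8/Γ(5) ≈ 1316.21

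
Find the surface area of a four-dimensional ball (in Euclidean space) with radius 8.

|∂B_4(8)| = 1024·π^2 ≈ 10106.5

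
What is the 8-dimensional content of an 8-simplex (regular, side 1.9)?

For a regular n-simplex with edge a, V = (a^n / n!)·√((n+1)/2^n). With a=1.9, n=8: V ≈ 0.000789786.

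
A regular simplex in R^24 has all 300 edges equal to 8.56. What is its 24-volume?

For a regular n-simplex with edge a, V = (a^n / n!)·√((n+1)/2^n). With a=8.56, n=24: V ≈ 4.71275e-05.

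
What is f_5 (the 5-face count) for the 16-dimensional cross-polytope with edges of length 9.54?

Number of 5-faces = 2^(5+1) · C(16,5+1) = 64 · 8008 = 512512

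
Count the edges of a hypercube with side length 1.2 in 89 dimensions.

An n-cube has n·2^(n-1) edges. With n = 89: 89·309485009821345068724781056 = 27544165874099711116505513984.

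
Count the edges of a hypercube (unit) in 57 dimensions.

Each of the 2^57 = 144115188075855872 vertices has degree 57; total edges = 57·2^57/2 = 4107282860161892352.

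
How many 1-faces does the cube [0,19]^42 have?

The 42-cube has n·2^(n-1) = 42·2^41 = 42·2199023255552 = 92358976733184 edges.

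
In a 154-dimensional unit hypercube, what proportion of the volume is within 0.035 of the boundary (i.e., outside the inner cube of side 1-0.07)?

Shell fraction = 1 - (1-0.07)^154 ≈ 0.999986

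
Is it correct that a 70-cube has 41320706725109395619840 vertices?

False. The 70-cube has 2^70 = 1180591620717411303424 vertices.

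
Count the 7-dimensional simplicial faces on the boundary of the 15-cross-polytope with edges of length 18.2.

Number of 7-faces = 2^(7+1) · C(15,7+1) = 256 · 6435 = 1647360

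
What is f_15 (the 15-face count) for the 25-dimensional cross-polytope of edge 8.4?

An n-cross-polytope has 2^(k+1)·C(n,k+1) k-faces. Here 2^16·C(25,16) = 65536·2042975 = 133888409600.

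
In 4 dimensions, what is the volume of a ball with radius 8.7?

Volume = π^{4/2}·(8.7)^4/Γ(3) ≈ 28271.4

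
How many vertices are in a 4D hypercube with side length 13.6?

f_0(4-cube) = (4 choose 0) · 2^4 = 16.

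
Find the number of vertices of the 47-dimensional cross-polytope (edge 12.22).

An n-cross-polytope has 2n vertices; here n = 47, giving 94.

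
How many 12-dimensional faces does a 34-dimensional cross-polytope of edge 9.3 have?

Each 12-face is the convex hull of 13 vertices, one chosen as ±e_i from each of 13 distinct axes: 2^13·C(34,13) = 7602042961920.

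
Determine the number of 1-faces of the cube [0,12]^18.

Number of 1-faces = C(18,1) · 2^(18-1) = 18 · 131072 = 2359296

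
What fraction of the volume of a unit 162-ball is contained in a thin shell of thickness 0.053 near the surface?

V(inner)/V(outer) = ((1-0.053)/1)^162 ≈ 0.0001475, so the shell fraction is 0.999853.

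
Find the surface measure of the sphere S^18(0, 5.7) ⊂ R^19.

S = n·V_n(r)/r = 19·V_19(5.7)/5.7 (volume-to-surface relation), giving 3.57345e+13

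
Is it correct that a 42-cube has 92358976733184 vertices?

False. The 42-cube has 2^42 = 4398046511104 vertices.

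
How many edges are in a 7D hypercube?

f_1(7-cube) = (7 choose 1) · 2^6 = 448.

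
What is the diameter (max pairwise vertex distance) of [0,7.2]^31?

Diagonal = √31 · 7.2 ≈ 40.0879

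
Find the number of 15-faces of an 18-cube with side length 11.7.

An n-cube has C(n,k)·2^(n-k) k-faces. Here C(18,15)·2^3 = 816·8 = 6528.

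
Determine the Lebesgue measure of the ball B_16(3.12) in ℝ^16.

Volume = π^{16/2}·(3.12)^16/Γ(9) ≈ 1.89737e+07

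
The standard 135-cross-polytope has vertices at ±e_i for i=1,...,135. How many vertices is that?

The 135-dimensional cross-polytope has 2n = 2·135 = 270 vertices.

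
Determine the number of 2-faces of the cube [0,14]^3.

Choose 2 of 3 axes to span the face (C(3,2) = 3 ways), then fix each of the remaining 1 coordinate at one of its two extreme values (2^1 = 2 ways): 3·2 = 6.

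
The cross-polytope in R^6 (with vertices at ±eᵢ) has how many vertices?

Number of vertices = 2n = 12.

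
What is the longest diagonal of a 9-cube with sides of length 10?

The space diagonal of an n-cube of side s is s√n. Here 10·√9 = 30.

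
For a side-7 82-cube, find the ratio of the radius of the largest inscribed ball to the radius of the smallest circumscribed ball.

Ratio = (s/2)/(s√82/2) = 82^(-1/2) ≈ 0.110432.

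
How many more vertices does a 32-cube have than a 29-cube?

The 32-cube has 2^32 = 4294967296 vertices. The 29-cube has 2^29 = 536870912 vertices. Difference: 4294967296 - 536870912 = 3758096384.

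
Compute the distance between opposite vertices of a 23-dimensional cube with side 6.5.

Diagonal = √23 · 6.5 ≈ 31.1729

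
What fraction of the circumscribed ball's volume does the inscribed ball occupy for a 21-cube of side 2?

Volume scales as r^n, and r_in/r_out = 1/√21, giving (1/√21)^21 ≈ 1.30827e-14.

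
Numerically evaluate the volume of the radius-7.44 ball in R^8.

V_8(7.44) = π^(8/2) · (7.44)^8 / Γ(8/2 + 1) ≈ 3.81041e+07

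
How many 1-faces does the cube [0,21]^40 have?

Number of 1-faces = C(40,1)·2^(40-1) = 40·549755813888 = 21990232555520.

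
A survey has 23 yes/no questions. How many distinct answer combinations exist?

An n-cube has 2^n vertices; for n = 23 that is 2^23 = 8388608.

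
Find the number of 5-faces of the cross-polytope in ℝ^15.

An n-cross-polytope has 2^(k+1)·C(n,k+1) k-faces. Here 2^6·C(15,6) = 64·5005 = 320320.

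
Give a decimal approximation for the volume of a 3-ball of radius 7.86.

V_3(7.86) = π^(3/2) · (7.86)^3 / Γ(3/2 + 1) ≈ 2034.02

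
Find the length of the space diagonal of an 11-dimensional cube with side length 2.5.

The space diagonal of an n-cube of side s is s√n. Here 2.5·√11 ≈ 8.29156.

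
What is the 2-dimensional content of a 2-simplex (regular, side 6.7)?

Area = (√3/4) · 6.7² = 19.4379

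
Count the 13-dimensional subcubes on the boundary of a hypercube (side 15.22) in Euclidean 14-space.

f_13(14-cube) = (14 choose 13) · 2^1 = 28.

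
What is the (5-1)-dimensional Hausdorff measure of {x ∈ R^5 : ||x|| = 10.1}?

The surface area of an n-ball is 2π^(n/2) r^(n-1) / Γ(n/2). For n=5, r=10.1: 273876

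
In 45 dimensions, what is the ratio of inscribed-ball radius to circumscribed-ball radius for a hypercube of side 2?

Ratio = (s/2)/(s√45/2) = 45^(-1/2) ≈ 0.149071.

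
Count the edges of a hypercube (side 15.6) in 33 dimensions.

The 33-cube has n·2^(n-1) = 33·2^32 = 33·4294967296 = 141733920768 edges.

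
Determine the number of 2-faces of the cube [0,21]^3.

f_2(3-cube) = (3 choose 2) · 2^1 = 6.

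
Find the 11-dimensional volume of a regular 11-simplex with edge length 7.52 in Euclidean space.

For a regular n-simplex with edge a, V = (a^n / n!)·√((n+1)/2^n). With a=7.52, n=11: V ≈ 8.34.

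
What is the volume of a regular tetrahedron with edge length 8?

Volume = (√2/12) · 8³ = 60.3398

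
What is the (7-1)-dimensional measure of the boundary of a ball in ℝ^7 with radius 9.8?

The surface area of an n-ball is 2π^(n/2) r^(n-1) / Γ(n/2). For n=7, r=9.8: 2.92978e+07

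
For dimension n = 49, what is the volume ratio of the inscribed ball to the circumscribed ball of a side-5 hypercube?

The radii are 5/2 and 5√49/2, so the volume ratio is (1/√49)^49 = 49^{-49/2} ≈ 3.89221e-42.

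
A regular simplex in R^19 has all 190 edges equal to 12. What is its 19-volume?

Volume = 12^19 · √(20/2^19) / 19! ≈ 16.2211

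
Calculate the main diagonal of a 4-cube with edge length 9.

d = √(9² + 9² + ... + 9²) [4 terms] = √(4·9²) = 9√4 = 18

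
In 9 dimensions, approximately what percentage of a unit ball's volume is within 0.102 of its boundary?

1 - (1-0.102)^9 ≈ 0.620259 ≈ 62.03%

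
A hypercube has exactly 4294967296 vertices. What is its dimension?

2^n = 4294967296 ⇒ n = log_2(4294967296) = 32.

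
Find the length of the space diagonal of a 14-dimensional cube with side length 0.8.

d = √(0.8² + 0.8² + ... + 0.8²) [14 terms] = √(14·0.8²) = 0.8√14 ≈ 2.99333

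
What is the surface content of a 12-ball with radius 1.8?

The surface area of an n-ball is 2π^(n/2) r^(n-1) / Γ(n/2). For n=12, r=1.8: 10297.8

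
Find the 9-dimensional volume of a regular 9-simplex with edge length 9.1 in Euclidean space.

V_9 = √(10) · 9.1^9 / (9! · 2^(9/2)) ≈ 164.807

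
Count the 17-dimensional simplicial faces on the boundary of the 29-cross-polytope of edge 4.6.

An n-cross-polytope has 2^(k+1)·C(n,k+1) k-faces. Here 2^18·C(29,18) = 262144·34597290 = 9069471989760.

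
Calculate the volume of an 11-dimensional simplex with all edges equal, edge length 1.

Volume = 1^11 · √(12/2^11) / 11! ≈ 1.91765e-09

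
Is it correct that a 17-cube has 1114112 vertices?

False. The 17-cube has 2^17 = 131072 vertices.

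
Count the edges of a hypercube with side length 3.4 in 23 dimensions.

Each of the 2^23 = 8388608 vertices has degree 23; total edges = 23·2^23/2 = 96468992.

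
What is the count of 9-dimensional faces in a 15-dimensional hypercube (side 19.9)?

An n-cube has C(n,k)·2^(n-k) k-faces. Here C(15,9)·2^6 = 5005·64 = 320320.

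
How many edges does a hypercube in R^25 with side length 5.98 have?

The 25-cube has n·2^(n-1) = 25·2^24 = 25·16777216 = 419430400 edges.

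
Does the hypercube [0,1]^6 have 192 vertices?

False. The 6-cube has 2^6 = 64 vertices.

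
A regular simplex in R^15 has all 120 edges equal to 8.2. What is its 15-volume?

V_15 = √(16) · 8.2^15 / (15! · 2^(15/2)) ≈ 0.861079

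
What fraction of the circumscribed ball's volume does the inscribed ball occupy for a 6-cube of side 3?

V_in / V_out = (r_in/r_out)^6 = (1/√6)^6 = 6^(-6/2) ≈ 0.00462963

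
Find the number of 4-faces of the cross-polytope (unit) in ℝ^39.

Each 4-face is the convex hull of 5 vertices, one chosen as ±e_i from each of 5 distinct axes: 2^5·C(39,5) = 18424224.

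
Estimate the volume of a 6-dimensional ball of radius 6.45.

The n-ball volume is π^(n/2)·r^n/Γ(n/2+1). With n=6, r=6.45: V ≈ 372097.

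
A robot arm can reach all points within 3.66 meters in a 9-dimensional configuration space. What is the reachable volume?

The n-ball volume is π^(n/2)·r^n/Γ(n/2+1). With n=9, r=3.66: V ≈ 388729.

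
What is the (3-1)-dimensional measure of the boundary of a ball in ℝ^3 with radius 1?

|∂B_3(1)| = 4πr² = 4π·(1)² ≈ 12.5664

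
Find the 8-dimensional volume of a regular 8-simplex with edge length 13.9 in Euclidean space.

Volume = 13.9^8 · √(9/2^8) / 8! ≈ 6480.36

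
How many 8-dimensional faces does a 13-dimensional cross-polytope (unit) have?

An n-cross-polytope has 2^(k+1)·C(n,k+1) k-faces. Here 2^9·C(13,9) = 512·715 = 366080.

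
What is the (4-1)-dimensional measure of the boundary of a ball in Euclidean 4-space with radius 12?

S_4(12) = 2·π^(4/2)·(12)^3 / Γ(4/2) = 3456·π^2 ≈ 34109.4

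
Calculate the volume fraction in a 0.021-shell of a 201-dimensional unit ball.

1 - (1-0.021)^201 ≈ 0.985961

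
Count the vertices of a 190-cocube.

The 190-dimensional cross-polytope has 2n = 2·190 = 380 vertices.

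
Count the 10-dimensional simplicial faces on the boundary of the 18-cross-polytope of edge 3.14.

Each 10-face is the convex hull of 11 vertices, one chosen as ±e_i from each of 11 distinct axes: 2^11·C(18,11) = 65175552.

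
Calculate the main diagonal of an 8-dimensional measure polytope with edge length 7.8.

The space diagonal of an n-cube of side s is s√n. Here 7.8·√8 ≈ 22.0617.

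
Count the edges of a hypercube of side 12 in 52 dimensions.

Number of 1-faces = C(52,1)·2^(52-1) = 52·2251799813685248 = 117093590311632896.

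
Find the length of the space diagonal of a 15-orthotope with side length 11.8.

The space diagonal of an n-cube of side s is s√n. Here 11.8·√15 ≈ 45.7012.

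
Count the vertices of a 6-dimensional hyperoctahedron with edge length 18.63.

Number of vertices = 2n = 12.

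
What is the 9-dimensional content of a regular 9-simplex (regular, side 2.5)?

For a regular n-simplex with edge a, V = (a^n / n!)·√((n+1)/2^n). With a=2.5, n=9: V ≈ 0.00146914.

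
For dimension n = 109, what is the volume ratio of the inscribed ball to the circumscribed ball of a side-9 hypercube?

V_in/V_out = n^(-n/2) = 109^(-109/2) ≈ 9.12548e-112.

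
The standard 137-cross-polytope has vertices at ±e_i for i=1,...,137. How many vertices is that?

The vertices are ±e_1, ..., ±e_137, so there are 2·137 = 274.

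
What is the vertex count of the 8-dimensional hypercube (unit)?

An n-cube has 2^n vertices; for n = 8 that is 2^8 = 256.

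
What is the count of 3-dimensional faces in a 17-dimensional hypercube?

f_3(17-cube) = (17 choose 3) · 2^14 = 11141120.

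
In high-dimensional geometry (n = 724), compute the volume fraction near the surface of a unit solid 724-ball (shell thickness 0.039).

1 - (1-0.039)^724 ≈ 1 - 3.103e-13 ≈ (100 - 3.1e-11)%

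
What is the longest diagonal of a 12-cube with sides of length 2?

The space diagonal of an n-cube of side s is s√n. Here 2·√12 ≈ 6.9282.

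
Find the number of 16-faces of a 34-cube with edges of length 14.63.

An n-cube has C(n,k)·2^(n-k) k-faces. Here C(34,16)·2^18 = 2203961430·262144 = 577755265105920.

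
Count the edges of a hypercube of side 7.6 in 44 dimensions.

The 44-cube has n·2^(n-1) = 44·2^43 = 44·8796093022208 = 387028092977152 edges.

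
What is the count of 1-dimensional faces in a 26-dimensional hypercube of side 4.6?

f_1(26-cube) = (26 choose 1) · 2^25 = 872415232.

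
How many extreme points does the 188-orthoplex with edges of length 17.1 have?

Number of vertices = 2n = 376.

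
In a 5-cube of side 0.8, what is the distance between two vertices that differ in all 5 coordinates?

The space diagonal of an n-cube of side s is s√n. Here 0.8·√5 ≈ 1.78885.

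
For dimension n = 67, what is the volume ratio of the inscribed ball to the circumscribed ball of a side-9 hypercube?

V_in/V_out = n^(-n/2) = 67^(-67/2) ≈ 6.70647e-62.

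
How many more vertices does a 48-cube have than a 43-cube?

The 48-cube has 2^48 = 281474976710656 vertices. The 43-cube has 2^43 = 8796093022208 vertices. Difference: 281474976710656 - 8796093022208 = 272678883688448.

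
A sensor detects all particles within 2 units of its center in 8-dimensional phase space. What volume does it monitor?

V = 32·π^4/3 ≈ 1039.03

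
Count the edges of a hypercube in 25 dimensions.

An n-cube has n·2^(n-1) edges. With n = 25: 25·16777216 = 419430400.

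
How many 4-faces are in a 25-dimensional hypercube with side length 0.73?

Choose 4 of 25 axes to span the face (C(25,4) = 12650 ways), then fix each of the remaining 21 coordinates at one of its two extreme values (2^21 = 2097152 ways): 12650·2097152 = 26528972800.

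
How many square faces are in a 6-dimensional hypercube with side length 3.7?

An n-cube has C(n,k)·2^(n-k) k-faces. Here C(6,2)·2^4 = 15·16 = 240.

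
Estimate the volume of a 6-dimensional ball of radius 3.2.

The n-ball volume is π^(n/2)·r^n/Γ(n/2+1). With n=6, r=3.2: V ≈ 5548.79.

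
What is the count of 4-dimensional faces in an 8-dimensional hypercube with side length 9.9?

Choose 4 of 8 axes to span the face (C(8,4) = 70 ways), then fix each of the remaining 4 coordinates at one of its two extreme values (2^4 = 16 ways): 70·16 = 1120.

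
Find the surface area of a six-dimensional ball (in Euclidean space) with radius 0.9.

S = n·V_n(r)/r = 6·V_6(0.9)/0.9 (volume-to-surface relation), giving 18.3089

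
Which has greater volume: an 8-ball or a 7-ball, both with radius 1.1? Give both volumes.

V_8(1.1) ≈ 8.70021. V_7(1.1) ≈ 9.20723. The 7-ball is larger.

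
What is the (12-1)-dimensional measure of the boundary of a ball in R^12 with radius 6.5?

S_12(6.5) = 2·π^(12/2)·(6.5)^11 / Γ(12/2) = 1792160394037·π^6/122880 ≈ 1.40215e+10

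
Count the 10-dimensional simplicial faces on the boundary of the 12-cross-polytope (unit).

Number of 10-faces = 2^(10+1) · C(12,10+1) = 2048 · 12 = 24576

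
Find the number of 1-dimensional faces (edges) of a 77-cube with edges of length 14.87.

Number of 1-faces = C(77,1)·2^(77-1) = 77·75557863725914323419136 = 5817955506895402903273472.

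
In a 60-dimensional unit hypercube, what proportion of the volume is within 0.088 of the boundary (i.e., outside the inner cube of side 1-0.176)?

Shell fraction = 1 - (1-0.176)^60 ≈ 0.999991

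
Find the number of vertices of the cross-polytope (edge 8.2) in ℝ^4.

Number of 0-faces = 2^(0+1) · C(4,0+1) = 2 · 4 = 8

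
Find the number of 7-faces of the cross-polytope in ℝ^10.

Number of 7-faces = 2^(7+1) · C(10,7+1) = 256 · 45 = 11520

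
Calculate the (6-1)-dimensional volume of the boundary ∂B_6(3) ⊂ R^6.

|∂B_6(3)| = 243·π^3 ≈ 7534.53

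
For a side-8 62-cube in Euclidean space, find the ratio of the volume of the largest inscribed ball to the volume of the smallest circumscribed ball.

Volume scales as r^n, and r_in/r_out = 1/√62, giving (1/√62)^62 ≈ 2.72808e-56.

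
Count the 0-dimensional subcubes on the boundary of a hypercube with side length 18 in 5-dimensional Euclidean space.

f_0(5-cube) = (5 choose 0) · 2^5 = 32.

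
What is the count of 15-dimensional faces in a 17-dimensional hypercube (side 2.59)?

An n-cube has C(n,k)·2^(n-k) k-faces. Here C(17,15)·2^2 = 136·4 = 544.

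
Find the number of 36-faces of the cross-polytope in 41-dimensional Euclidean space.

An n-cross-polytope has 2^(k+1)·C(n,k+1) k-faces. Here 2^37·C(41,37) = 137438953472·101270 = 13918442818109440.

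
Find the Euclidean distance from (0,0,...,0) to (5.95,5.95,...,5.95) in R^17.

Diagonal = √17 · 5.95 ≈ 24.5325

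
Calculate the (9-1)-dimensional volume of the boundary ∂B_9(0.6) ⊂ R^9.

S = n·V_n(r)/r = 9·V_9(0.6)/0.6 (volume-to-surface relation), giving 0.498621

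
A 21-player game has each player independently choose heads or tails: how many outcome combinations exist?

An n-cube has 2^n vertices; for n = 21 that is 2^21 = 2097152.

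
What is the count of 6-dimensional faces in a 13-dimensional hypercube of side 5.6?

Choose 6 of 13 axes to span the face (C(13,6) = 1716 ways), then fix each of the remaining 7 coordinates at one of its two extreme values (2^7 = 128 ways): 1716·128 = 219648.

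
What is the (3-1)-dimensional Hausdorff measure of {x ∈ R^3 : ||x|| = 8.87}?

|∂B_3(8.87)| = 4πr² = 4π·(8.87)² ≈ 988.683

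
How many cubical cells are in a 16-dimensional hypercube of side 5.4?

Number of 3-faces = C(16,3) · 2^(16-3) = 560 · 8192 = 4587520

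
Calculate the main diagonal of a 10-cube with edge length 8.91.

The space diagonal of an n-cube of side s is s√n. Here 8.91·√10 ≈ 28.1759.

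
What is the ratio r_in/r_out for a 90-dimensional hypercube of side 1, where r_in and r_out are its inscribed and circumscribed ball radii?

r_in / r_out = (1/2) / (1√90/2) = 1/√90 ≈ 0.105409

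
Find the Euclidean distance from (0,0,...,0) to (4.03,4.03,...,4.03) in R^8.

d = √(4.03² + 4.03² + ... + 4.03²) [8 terms] = √(8·4.03²) = 4.03√8 ≈ 11.3986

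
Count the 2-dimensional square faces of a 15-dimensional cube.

An n-cube has C(n,k)·2^(n-k) k-faces. Here C(15,2)·2^13 = 105·8192 = 860160.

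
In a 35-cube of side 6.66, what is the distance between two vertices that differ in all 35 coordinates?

||(6.66,6.66,...,6.66)|| = √(35)·6.66 ≈ 39.4011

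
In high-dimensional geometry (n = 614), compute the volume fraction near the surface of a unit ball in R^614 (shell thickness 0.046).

1 - (1-0.046)^614 ≈ 1 - 2.771e-13 ≈ (100 - 2.77e-11)%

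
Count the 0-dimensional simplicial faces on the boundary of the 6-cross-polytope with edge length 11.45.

Each 0-face is the convex hull of 1 vertex, one chosen as ±e_i from each of 1 distinct axis: 2^1·C(6,1) = 12.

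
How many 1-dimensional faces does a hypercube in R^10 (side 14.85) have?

f_1(10-cube) = (10 choose 1) · 2^9 = 5120.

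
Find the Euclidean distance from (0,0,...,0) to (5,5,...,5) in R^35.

The space diagonal of an n-cube of side s is s√n. Here 5·√35 ≈ 29.5804.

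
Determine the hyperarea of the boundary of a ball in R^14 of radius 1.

S_14(1) = 2·π^(14/2)·(1)^13 / Γ(14/2) = π^7/360 ≈ 8.3897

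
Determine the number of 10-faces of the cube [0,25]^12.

An n-cube has C(n,k)·2^(n-k) k-faces. Here C(12,10)·2^2 = 66·4 = 264.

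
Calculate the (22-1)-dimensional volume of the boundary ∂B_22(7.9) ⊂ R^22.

|∂B_22(7.9)| ≈ 1.14838e+18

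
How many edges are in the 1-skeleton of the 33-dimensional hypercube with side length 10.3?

The 33-cube has n·2^(n-1) = 33·2^32 = 33·4294967296 = 141733920768 edges.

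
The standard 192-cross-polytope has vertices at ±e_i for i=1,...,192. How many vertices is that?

The 192-dimensional cross-polytope has 2n = 2·192 = 384 vertices.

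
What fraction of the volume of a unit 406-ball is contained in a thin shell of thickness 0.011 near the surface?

V(inner)/V(outer) = ((1-0.011)/1)^406 ≈ 0.01121, so the shell fraction is 0.988788.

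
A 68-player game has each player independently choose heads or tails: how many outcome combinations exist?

The 68-cube has 2^68 = 295147905179352825856 vertices.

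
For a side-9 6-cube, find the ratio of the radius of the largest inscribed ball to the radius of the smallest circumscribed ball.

r_in / r_out = (9/2) / (9√6/2) = 1/√6 ≈ 0.408248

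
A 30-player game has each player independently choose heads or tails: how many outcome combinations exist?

Each vertex is a binary string of length 30, so there are 2^30 = 1073741824.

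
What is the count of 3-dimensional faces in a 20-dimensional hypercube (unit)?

f_3(20-cube) = (20 choose 3) · 2^17 = 149422080.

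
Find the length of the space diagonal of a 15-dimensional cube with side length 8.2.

d = √(8.2² + 8.2² + ... + 8.2²) [15 terms] = √(15·8.2²) = 8.2√15 ≈ 31.7585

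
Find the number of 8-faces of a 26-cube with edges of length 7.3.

Choose 8 of 26 axes to span the face (C(26,8) = 1562275 ways), then fix each of the remaining 18 coordinates at one of its two extreme values (2^18 = 262144 ways): 1562275·262144 = 409541017600.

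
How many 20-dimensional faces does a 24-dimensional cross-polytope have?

f_20(24-orthoplex) = 2^21 · (24 choose 21) = 4244635648.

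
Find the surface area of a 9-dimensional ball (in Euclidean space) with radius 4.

S_9(4) = 2·π^(9/2)·(4)^8 / Γ(9/2) = 2097152·π^4/105 ≈ 1.94554e+06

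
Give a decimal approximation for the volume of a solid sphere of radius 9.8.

Volume = π^{3/2}·(9.8)^3/Γ(5/2) ≈ 3942.46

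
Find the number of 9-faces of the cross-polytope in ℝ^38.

Number of 9-faces = 2^(9+1) · C(38,9+1) = 1024 · 472733756 = 484079366144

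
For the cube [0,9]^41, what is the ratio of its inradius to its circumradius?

r_in = 9/2 (half the side); r_out = 9√41/2 (half the diagonal). Ratio = 1/√41 ≈ 0.156174.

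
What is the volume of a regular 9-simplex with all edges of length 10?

Volume = 10^9 · √(10/2^9) / 9! ≈ 385.125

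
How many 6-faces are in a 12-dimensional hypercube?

An n-cube has C(n,k)·2^(n-k) k-faces. Here C(12,6)·2^6 = 924·64 = 59136.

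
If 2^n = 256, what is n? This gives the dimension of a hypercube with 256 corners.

n = log_2(256) = 8.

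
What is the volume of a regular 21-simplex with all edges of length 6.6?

For a regular n-simplex with edge a, V = (a^n / n!)·√((n+1)/2^n). With a=6.6, n=21: V ≈ 1.02914e-05.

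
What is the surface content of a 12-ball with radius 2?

The surface area of an n-ball is 2π^(n/2) r^(n-1) / Γ(n/2). For n=12, r=2: 512·π^6/15 ≈ 32815.4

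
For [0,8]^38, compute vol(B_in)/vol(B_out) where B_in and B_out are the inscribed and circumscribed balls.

V_in / V_out = (r_in/r_out)^38 = (1/√38)^38 = 38^(-38/2) ≈ 9.64077e-31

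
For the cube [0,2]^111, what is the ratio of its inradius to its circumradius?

Ratio = (s/2)/(s√111/2) = 111^(-1/2) ≈ 0.0949158.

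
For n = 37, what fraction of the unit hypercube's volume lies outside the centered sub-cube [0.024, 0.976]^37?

Shell fraction = 1 - (1-0.048)^37 ≈ 0.837981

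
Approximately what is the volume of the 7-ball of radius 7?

Volume = π^{7/2}·(7)^7/Γ(9/2) = 1882384·π^3/15 ≈ 3.89105e+06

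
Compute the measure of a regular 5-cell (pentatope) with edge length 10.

V_4 = √(5) · 10^4 / (4! · 2^(4/2)) ≈ 232.924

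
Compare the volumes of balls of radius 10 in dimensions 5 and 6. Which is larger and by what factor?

V_5(10) ≈ 526379, V_6(10) ≈ 5.16771e+06. The 6-ball is larger by a factor of 9.817.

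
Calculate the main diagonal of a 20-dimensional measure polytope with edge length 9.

||(9,9,...,9)|| = √(20)·9 ≈ 40.2492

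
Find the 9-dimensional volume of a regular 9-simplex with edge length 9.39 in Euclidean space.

V = (9.39^9 / 9!) · √((9+1) / 2^9) ≈ 218.571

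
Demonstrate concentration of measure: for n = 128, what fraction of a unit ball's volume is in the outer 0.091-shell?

1 - (1-0.091)^128 ≈ 0.9999950321 ≈ 99.999503%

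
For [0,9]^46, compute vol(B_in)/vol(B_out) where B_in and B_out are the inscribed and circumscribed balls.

V_in / V_out = (r_in/r_out)^46 = (1/√46)^46 = 46^(-46/2) ≈ 5.70913e-39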